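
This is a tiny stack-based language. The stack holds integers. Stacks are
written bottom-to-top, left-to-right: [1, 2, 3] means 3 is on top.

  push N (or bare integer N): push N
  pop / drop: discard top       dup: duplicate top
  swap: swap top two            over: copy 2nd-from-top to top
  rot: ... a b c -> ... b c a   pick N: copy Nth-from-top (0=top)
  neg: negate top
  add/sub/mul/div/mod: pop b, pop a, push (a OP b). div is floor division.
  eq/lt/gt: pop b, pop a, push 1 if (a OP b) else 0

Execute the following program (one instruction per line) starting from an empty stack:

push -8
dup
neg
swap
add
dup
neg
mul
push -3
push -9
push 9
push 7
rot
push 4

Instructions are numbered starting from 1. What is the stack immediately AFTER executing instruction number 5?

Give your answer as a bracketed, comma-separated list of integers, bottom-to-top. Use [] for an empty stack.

Answer: [0]

Derivation:
Step 1 ('push -8'): [-8]
Step 2 ('dup'): [-8, -8]
Step 3 ('neg'): [-8, 8]
Step 4 ('swap'): [8, -8]
Step 5 ('add'): [0]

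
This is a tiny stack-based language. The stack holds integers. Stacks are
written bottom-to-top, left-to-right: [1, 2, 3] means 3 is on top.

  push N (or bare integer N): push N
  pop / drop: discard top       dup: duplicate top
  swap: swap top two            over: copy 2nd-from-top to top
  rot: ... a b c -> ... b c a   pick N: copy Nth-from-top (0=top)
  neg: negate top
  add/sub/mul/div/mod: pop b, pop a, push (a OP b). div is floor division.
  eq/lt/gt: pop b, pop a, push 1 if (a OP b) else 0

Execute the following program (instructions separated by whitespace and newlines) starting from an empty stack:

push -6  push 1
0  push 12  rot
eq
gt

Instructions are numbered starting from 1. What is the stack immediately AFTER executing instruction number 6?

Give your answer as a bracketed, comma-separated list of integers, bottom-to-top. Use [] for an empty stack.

Answer: [-6, 0, 0]

Derivation:
Step 1 ('push -6'): [-6]
Step 2 ('push 1'): [-6, 1]
Step 3 ('0'): [-6, 1, 0]
Step 4 ('push 12'): [-6, 1, 0, 12]
Step 5 ('rot'): [-6, 0, 12, 1]
Step 6 ('eq'): [-6, 0, 0]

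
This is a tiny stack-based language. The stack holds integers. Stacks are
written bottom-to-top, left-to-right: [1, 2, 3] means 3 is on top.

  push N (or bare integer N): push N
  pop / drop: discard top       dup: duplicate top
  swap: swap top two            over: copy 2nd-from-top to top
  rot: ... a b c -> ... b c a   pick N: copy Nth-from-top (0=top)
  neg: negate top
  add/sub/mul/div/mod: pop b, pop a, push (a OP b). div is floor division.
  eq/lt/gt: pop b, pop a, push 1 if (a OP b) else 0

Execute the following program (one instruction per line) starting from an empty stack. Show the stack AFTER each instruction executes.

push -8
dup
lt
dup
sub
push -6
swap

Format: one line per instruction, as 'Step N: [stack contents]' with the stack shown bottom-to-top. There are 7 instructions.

Step 1: [-8]
Step 2: [-8, -8]
Step 3: [0]
Step 4: [0, 0]
Step 5: [0]
Step 6: [0, -6]
Step 7: [-6, 0]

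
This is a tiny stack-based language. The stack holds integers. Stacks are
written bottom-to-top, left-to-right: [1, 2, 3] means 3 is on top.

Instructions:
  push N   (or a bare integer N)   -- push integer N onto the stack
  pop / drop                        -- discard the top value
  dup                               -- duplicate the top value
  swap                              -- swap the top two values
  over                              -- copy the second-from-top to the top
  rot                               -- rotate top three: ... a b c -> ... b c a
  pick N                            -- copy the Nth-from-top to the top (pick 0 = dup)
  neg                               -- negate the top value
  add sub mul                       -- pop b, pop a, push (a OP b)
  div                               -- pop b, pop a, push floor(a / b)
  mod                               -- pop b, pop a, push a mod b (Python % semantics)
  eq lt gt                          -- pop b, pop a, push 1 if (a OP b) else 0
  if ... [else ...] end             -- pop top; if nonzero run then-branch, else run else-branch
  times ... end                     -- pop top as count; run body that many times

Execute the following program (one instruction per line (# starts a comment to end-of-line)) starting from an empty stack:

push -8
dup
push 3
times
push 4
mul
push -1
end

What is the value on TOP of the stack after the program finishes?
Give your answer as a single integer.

Answer: -1

Derivation:
After 'push -8': [-8]
After 'dup': [-8, -8]
After 'push 3': [-8, -8, 3]
After 'times': [-8, -8]
After 'push 4': [-8, -8, 4]
After 'mul': [-8, -32]
After 'push -1': [-8, -32, -1]
After 'push 4': [-8, -32, -1, 4]
After 'mul': [-8, -32, -4]
After 'push -1': [-8, -32, -4, -1]
After 'push 4': [-8, -32, -4, -1, 4]
After 'mul': [-8, -32, -4, -4]
After 'push -1': [-8, -32, -4, -4, -1]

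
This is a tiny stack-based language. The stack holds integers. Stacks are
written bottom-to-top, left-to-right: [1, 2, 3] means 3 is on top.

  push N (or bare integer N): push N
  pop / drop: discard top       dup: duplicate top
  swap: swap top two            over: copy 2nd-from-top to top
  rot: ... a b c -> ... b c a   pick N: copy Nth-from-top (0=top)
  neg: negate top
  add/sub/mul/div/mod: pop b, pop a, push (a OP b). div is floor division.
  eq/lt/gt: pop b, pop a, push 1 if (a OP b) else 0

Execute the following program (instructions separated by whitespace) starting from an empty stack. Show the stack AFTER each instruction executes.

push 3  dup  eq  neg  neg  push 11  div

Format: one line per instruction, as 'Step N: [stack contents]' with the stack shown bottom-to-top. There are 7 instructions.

Step 1: [3]
Step 2: [3, 3]
Step 3: [1]
Step 4: [-1]
Step 5: [1]
Step 6: [1, 11]
Step 7: [0]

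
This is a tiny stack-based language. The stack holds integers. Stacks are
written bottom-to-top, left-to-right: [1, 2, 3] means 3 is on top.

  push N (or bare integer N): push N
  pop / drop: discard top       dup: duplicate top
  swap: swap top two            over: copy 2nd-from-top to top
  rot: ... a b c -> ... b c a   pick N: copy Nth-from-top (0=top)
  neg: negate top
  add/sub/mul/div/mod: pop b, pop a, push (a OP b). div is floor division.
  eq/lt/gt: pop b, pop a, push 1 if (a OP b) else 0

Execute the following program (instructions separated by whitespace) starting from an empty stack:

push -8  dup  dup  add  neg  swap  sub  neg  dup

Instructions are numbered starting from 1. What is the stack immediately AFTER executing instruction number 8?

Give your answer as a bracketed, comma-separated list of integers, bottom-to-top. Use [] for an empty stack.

Answer: [-24]

Derivation:
Step 1 ('push -8'): [-8]
Step 2 ('dup'): [-8, -8]
Step 3 ('dup'): [-8, -8, -8]
Step 4 ('add'): [-8, -16]
Step 5 ('neg'): [-8, 16]
Step 6 ('swap'): [16, -8]
Step 7 ('sub'): [24]
Step 8 ('neg'): [-24]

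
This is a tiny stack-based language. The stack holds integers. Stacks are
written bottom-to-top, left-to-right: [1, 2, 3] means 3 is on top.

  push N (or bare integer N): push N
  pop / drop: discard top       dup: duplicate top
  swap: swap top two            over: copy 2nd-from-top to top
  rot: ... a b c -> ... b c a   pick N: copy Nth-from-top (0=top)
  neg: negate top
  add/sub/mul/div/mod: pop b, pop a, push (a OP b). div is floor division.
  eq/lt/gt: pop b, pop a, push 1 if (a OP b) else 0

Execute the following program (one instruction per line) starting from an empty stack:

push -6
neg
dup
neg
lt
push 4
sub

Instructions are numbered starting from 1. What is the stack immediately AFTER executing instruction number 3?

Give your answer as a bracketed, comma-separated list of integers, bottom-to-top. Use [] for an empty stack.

Step 1 ('push -6'): [-6]
Step 2 ('neg'): [6]
Step 3 ('dup'): [6, 6]

Answer: [6, 6]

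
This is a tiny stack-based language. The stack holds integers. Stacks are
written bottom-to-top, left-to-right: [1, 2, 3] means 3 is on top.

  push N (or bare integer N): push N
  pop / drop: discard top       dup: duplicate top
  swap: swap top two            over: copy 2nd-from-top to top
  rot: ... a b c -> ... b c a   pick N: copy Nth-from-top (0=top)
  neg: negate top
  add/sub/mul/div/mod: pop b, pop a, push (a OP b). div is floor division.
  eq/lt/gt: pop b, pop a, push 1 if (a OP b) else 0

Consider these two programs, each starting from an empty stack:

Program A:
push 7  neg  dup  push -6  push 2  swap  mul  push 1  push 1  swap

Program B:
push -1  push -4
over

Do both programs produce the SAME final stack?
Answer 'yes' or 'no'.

Program A trace:
  After 'push 7': [7]
  After 'neg': [-7]
  After 'dup': [-7, -7]
  After 'push -6': [-7, -7, -6]
  After 'push 2': [-7, -7, -6, 2]
  After 'swap': [-7, -7, 2, -6]
  After 'mul': [-7, -7, -12]
  After 'push 1': [-7, -7, -12, 1]
  After 'push 1': [-7, -7, -12, 1, 1]
  After 'swap': [-7, -7, -12, 1, 1]
Program A final stack: [-7, -7, -12, 1, 1]

Program B trace:
  After 'push -1': [-1]
  After 'push -4': [-1, -4]
  After 'over': [-1, -4, -1]
Program B final stack: [-1, -4, -1]
Same: no

Answer: no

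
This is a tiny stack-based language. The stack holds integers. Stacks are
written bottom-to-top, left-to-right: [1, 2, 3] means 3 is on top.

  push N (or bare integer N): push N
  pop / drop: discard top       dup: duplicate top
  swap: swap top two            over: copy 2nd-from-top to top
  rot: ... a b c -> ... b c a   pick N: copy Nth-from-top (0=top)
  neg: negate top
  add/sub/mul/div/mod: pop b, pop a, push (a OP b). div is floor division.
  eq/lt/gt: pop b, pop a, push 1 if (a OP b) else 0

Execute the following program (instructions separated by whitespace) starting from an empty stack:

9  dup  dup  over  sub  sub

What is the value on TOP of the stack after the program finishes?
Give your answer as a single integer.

Answer: 9

Derivation:
After 'push 9': [9]
After 'dup': [9, 9]
After 'dup': [9, 9, 9]
After 'over': [9, 9, 9, 9]
After 'sub': [9, 9, 0]
After 'sub': [9, 9]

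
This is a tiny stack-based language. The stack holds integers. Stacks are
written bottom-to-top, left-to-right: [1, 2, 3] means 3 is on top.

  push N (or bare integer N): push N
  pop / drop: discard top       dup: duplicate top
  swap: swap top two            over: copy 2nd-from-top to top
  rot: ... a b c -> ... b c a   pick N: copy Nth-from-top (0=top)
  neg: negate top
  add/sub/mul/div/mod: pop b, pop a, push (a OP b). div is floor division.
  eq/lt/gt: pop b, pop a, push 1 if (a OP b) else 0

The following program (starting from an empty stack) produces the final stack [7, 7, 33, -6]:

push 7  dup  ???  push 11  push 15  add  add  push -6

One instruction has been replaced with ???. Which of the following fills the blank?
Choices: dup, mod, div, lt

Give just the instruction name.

Answer: dup

Derivation:
Stack before ???: [7, 7]
Stack after ???:  [7, 7, 7]
Checking each choice:
  dup: MATCH
  mod: produces [26, -6]
  div: produces [27, -6]
  lt: produces [26, -6]


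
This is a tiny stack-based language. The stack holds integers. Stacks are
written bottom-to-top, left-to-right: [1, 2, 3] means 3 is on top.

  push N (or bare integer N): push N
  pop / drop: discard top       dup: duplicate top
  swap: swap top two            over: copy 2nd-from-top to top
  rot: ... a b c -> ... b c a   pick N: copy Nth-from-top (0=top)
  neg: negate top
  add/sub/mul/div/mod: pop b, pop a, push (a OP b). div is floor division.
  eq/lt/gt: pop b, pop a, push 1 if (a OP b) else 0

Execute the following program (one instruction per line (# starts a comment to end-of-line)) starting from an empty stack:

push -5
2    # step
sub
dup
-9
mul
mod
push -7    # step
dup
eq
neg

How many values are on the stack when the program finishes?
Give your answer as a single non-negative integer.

After 'push -5': stack = [-5] (depth 1)
After 'push 2': stack = [-5, 2] (depth 2)
After 'sub': stack = [-7] (depth 1)
After 'dup': stack = [-7, -7] (depth 2)
After 'push -9': stack = [-7, -7, -9] (depth 3)
After 'mul': stack = [-7, 63] (depth 2)
After 'mod': stack = [56] (depth 1)
After 'push -7': stack = [56, -7] (depth 2)
After 'dup': stack = [56, -7, -7] (depth 3)
After 'eq': stack = [56, 1] (depth 2)
After 'neg': stack = [56, -1] (depth 2)

Answer: 2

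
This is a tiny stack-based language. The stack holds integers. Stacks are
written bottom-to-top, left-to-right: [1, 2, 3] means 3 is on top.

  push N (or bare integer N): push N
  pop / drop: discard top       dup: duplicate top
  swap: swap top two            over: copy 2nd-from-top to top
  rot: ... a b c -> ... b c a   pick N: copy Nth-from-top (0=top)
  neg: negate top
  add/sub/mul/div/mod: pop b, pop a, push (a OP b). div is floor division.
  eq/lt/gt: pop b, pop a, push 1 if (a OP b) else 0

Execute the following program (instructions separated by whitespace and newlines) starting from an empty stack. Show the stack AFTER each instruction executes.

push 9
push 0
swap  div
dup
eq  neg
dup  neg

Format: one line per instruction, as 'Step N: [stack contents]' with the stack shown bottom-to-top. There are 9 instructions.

Step 1: [9]
Step 2: [9, 0]
Step 3: [0, 9]
Step 4: [0]
Step 5: [0, 0]
Step 6: [1]
Step 7: [-1]
Step 8: [-1, -1]
Step 9: [-1, 1]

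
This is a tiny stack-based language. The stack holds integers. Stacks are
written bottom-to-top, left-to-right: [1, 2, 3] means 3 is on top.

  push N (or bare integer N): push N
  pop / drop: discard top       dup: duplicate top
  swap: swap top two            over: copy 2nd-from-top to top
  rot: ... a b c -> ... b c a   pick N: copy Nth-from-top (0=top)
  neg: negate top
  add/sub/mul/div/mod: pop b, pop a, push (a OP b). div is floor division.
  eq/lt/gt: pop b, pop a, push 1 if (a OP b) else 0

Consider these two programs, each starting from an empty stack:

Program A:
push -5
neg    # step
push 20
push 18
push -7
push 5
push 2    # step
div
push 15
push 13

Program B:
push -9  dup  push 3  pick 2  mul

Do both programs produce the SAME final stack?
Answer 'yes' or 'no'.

Answer: no

Derivation:
Program A trace:
  After 'push -5': [-5]
  After 'neg': [5]
  After 'push 20': [5, 20]
  After 'push 18': [5, 20, 18]
  After 'push -7': [5, 20, 18, -7]
  After 'push 5': [5, 20, 18, -7, 5]
  After 'push 2': [5, 20, 18, -7, 5, 2]
  After 'div': [5, 20, 18, -7, 2]
  After 'push 15': [5, 20, 18, -7, 2, 15]
  After 'push 13': [5, 20, 18, -7, 2, 15, 13]
Program A final stack: [5, 20, 18, -7, 2, 15, 13]

Program B trace:
  After 'push -9': [-9]
  After 'dup': [-9, -9]
  After 'push 3': [-9, -9, 3]
  After 'pick 2': [-9, -9, 3, -9]
  After 'mul': [-9, -9, -27]
Program B final stack: [-9, -9, -27]
Same: no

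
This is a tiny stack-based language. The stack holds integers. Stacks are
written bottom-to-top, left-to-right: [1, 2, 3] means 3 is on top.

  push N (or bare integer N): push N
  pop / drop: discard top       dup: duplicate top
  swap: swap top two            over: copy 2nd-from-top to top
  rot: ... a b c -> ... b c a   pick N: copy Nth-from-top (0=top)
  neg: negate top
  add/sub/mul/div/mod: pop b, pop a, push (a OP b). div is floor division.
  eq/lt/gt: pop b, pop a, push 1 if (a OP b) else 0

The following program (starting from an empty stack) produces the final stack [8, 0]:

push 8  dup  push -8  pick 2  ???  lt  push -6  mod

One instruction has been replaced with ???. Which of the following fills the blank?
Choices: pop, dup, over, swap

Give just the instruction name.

Stack before ???: [8, 8, -8, 8]
Stack after ???:  [8, 8, -8]
Checking each choice:
  pop: MATCH
  dup: produces [8, 8, -8, 0]
  over: produces [8, 8, -8, 0]
  swap: produces [8, 8, 0]


Answer: pop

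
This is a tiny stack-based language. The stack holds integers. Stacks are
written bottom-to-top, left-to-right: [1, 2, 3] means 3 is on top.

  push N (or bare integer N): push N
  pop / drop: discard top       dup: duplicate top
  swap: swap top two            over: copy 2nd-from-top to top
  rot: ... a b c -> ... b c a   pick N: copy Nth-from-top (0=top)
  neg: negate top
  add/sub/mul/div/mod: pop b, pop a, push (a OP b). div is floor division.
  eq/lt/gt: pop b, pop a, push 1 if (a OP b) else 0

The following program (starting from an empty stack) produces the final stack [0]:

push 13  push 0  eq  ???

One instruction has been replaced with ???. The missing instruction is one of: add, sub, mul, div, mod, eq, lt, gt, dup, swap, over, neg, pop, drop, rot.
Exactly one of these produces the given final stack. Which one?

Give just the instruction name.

Answer: neg

Derivation:
Stack before ???: [0]
Stack after ???:  [0]
The instruction that transforms [0] -> [0] is: neg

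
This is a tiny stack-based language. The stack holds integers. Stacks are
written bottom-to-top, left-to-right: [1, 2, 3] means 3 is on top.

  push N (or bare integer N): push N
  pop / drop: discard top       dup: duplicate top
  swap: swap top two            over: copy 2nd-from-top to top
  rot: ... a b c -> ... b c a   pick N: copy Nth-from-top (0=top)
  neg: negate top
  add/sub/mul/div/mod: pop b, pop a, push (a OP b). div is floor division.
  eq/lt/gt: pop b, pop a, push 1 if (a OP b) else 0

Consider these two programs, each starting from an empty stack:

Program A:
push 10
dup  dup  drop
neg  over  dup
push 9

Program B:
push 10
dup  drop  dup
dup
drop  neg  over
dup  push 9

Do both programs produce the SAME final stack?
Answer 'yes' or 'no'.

Program A trace:
  After 'push 10': [10]
  After 'dup': [10, 10]
  After 'dup': [10, 10, 10]
  After 'drop': [10, 10]
  After 'neg': [10, -10]
  After 'over': [10, -10, 10]
  After 'dup': [10, -10, 10, 10]
  After 'push 9': [10, -10, 10, 10, 9]
Program A final stack: [10, -10, 10, 10, 9]

Program B trace:
  After 'push 10': [10]
  After 'dup': [10, 10]
  After 'drop': [10]
  After 'dup': [10, 10]
  After 'dup': [10, 10, 10]
  After 'drop': [10, 10]
  After 'neg': [10, -10]
  After 'over': [10, -10, 10]
  After 'dup': [10, -10, 10, 10]
  After 'push 9': [10, -10, 10, 10, 9]
Program B final stack: [10, -10, 10, 10, 9]
Same: yes

Answer: yes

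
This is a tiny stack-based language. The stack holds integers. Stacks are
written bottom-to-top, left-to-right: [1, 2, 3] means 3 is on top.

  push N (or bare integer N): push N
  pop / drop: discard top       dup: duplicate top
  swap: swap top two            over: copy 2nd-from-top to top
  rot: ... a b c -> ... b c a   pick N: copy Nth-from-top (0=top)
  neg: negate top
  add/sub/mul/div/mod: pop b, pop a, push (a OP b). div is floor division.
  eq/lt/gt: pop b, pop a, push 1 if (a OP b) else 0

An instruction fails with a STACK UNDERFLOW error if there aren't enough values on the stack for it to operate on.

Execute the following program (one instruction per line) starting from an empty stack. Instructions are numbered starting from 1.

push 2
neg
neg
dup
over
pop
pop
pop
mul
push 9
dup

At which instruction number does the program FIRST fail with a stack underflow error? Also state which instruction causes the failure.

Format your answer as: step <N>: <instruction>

Answer: step 9: mul

Derivation:
Step 1 ('push 2'): stack = [2], depth = 1
Step 2 ('neg'): stack = [-2], depth = 1
Step 3 ('neg'): stack = [2], depth = 1
Step 4 ('dup'): stack = [2, 2], depth = 2
Step 5 ('over'): stack = [2, 2, 2], depth = 3
Step 6 ('pop'): stack = [2, 2], depth = 2
Step 7 ('pop'): stack = [2], depth = 1
Step 8 ('pop'): stack = [], depth = 0
Step 9 ('mul'): needs 2 value(s) but depth is 0 — STACK UNDERFLOW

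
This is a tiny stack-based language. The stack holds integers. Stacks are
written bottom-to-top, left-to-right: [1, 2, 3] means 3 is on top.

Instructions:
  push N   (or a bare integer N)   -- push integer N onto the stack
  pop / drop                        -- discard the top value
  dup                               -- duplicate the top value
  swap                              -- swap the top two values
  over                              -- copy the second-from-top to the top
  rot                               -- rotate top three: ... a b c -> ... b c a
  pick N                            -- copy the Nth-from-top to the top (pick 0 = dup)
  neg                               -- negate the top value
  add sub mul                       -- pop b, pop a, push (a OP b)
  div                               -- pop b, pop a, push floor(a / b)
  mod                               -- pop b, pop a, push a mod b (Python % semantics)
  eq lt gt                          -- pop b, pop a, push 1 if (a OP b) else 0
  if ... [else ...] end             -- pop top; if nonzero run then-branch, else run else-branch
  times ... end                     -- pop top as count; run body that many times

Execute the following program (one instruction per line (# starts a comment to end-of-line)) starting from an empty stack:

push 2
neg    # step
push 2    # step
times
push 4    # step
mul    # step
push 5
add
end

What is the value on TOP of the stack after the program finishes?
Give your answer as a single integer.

Answer: -7

Derivation:
After 'push 2': [2]
After 'neg': [-2]
After 'push 2': [-2, 2]
After 'times': [-2]
After 'push 4': [-2, 4]
After 'mul': [-8]
After 'push 5': [-8, 5]
After 'add': [-3]
After 'push 4': [-3, 4]
After 'mul': [-12]
After 'push 5': [-12, 5]
After 'add': [-7]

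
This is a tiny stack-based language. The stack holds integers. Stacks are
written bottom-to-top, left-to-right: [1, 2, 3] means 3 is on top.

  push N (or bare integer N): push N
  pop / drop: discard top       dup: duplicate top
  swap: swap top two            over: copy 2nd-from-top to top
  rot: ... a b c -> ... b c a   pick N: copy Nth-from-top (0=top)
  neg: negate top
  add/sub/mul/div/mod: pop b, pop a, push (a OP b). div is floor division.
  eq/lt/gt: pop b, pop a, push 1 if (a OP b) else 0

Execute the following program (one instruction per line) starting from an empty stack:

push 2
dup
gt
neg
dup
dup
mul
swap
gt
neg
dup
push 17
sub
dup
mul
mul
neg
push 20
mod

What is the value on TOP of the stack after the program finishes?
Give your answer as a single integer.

Answer: 0

Derivation:
After 'push 2': [2]
After 'dup': [2, 2]
After 'gt': [0]
After 'neg': [0]
After 'dup': [0, 0]
After 'dup': [0, 0, 0]
After 'mul': [0, 0]
After 'swap': [0, 0]
After 'gt': [0]
After 'neg': [0]
After 'dup': [0, 0]
After 'push 17': [0, 0, 17]
After 'sub': [0, -17]
After 'dup': [0, -17, -17]
After 'mul': [0, 289]
After 'mul': [0]
After 'neg': [0]
After 'push 20': [0, 20]
After 'mod': [0]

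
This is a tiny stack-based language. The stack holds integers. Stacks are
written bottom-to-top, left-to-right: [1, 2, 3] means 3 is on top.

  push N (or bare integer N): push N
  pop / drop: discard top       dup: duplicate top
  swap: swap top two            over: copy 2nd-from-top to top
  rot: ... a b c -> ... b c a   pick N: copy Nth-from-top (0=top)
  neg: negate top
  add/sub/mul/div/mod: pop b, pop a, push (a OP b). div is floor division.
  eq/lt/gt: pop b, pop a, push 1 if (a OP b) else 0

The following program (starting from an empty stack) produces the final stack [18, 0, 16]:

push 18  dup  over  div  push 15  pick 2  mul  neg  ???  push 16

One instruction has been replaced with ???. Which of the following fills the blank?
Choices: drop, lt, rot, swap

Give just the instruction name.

Stack before ???: [18, 1, -270]
Stack after ???:  [18, 0]
Checking each choice:
  drop: produces [18, 1, 16]
  lt: MATCH
  rot: produces [1, -270, 18, 16]
  swap: produces [18, -270, 1, 16]


Answer: lt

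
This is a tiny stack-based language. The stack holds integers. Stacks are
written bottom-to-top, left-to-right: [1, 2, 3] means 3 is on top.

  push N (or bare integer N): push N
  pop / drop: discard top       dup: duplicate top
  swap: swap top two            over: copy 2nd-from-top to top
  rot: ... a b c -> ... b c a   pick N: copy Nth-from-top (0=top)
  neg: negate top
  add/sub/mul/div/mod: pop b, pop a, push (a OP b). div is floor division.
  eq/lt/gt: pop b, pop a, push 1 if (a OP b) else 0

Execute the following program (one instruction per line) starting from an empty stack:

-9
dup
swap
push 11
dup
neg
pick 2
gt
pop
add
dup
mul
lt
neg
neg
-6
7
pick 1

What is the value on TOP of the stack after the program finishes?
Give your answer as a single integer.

Answer: -6

Derivation:
After 'push -9': [-9]
After 'dup': [-9, -9]
After 'swap': [-9, -9]
After 'push 11': [-9, -9, 11]
After 'dup': [-9, -9, 11, 11]
After 'neg': [-9, -9, 11, -11]
After 'pick 2': [-9, -9, 11, -11, -9]
After 'gt': [-9, -9, 11, 0]
After 'pop': [-9, -9, 11]
After 'add': [-9, 2]
After 'dup': [-9, 2, 2]
After 'mul': [-9, 4]
After 'lt': [1]
After 'neg': [-1]
After 'neg': [1]
After 'push -6': [1, -6]
After 'push 7': [1, -6, 7]
After 'pick 1': [1, -6, 7, -6]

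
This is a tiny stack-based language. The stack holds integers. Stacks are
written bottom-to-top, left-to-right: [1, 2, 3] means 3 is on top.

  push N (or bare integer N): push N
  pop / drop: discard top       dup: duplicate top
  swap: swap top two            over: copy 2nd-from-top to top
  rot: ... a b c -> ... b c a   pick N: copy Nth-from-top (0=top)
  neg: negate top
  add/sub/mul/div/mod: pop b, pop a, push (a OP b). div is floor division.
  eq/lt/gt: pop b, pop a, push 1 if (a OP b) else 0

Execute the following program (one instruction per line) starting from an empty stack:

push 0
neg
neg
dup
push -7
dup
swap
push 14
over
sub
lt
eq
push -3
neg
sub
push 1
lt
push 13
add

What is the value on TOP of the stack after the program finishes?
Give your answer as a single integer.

Answer: 14

Derivation:
After 'push 0': [0]
After 'neg': [0]
After 'neg': [0]
After 'dup': [0, 0]
After 'push -7': [0, 0, -7]
After 'dup': [0, 0, -7, -7]
After 'swap': [0, 0, -7, -7]
After 'push 14': [0, 0, -7, -7, 14]
After 'over': [0, 0, -7, -7, 14, -7]
After 'sub': [0, 0, -7, -7, 21]
After 'lt': [0, 0, -7, 1]
After 'eq': [0, 0, 0]
After 'push -3': [0, 0, 0, -3]
After 'neg': [0, 0, 0, 3]
After 'sub': [0, 0, -3]
After 'push 1': [0, 0, -3, 1]
After 'lt': [0, 0, 1]
After 'push 13': [0, 0, 1, 13]
After 'add': [0, 0, 14]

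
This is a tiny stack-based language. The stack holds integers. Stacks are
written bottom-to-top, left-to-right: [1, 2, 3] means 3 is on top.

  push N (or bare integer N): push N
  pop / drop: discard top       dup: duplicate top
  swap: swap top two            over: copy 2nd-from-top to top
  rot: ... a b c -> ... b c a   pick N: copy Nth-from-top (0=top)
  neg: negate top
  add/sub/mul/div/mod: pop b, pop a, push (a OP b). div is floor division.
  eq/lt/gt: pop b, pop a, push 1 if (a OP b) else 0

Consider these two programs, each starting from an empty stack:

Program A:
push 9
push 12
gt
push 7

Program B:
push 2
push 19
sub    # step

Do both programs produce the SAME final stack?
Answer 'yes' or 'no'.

Program A trace:
  After 'push 9': [9]
  After 'push 12': [9, 12]
  After 'gt': [0]
  After 'push 7': [0, 7]
Program A final stack: [0, 7]

Program B trace:
  After 'push 2': [2]
  After 'push 19': [2, 19]
  After 'sub': [-17]
Program B final stack: [-17]
Same: no

Answer: no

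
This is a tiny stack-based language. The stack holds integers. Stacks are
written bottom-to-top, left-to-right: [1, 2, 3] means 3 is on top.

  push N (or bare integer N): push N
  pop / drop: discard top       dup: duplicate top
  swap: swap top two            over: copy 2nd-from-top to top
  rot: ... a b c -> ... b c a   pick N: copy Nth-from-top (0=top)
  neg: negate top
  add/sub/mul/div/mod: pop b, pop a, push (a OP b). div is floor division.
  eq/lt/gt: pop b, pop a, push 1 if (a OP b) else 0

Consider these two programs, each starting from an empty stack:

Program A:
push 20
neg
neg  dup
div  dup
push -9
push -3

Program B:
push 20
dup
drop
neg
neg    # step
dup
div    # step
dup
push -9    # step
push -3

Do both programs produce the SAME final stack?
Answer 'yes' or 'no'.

Answer: yes

Derivation:
Program A trace:
  After 'push 20': [20]
  After 'neg': [-20]
  After 'neg': [20]
  After 'dup': [20, 20]
  After 'div': [1]
  After 'dup': [1, 1]
  After 'push -9': [1, 1, -9]
  After 'push -3': [1, 1, -9, -3]
Program A final stack: [1, 1, -9, -3]

Program B trace:
  After 'push 20': [20]
  After 'dup': [20, 20]
  After 'drop': [20]
  After 'neg': [-20]
  After 'neg': [20]
  After 'dup': [20, 20]
  After 'div': [1]
  After 'dup': [1, 1]
  After 'push -9': [1, 1, -9]
  After 'push -3': [1, 1, -9, -3]
Program B final stack: [1, 1, -9, -3]
Same: yes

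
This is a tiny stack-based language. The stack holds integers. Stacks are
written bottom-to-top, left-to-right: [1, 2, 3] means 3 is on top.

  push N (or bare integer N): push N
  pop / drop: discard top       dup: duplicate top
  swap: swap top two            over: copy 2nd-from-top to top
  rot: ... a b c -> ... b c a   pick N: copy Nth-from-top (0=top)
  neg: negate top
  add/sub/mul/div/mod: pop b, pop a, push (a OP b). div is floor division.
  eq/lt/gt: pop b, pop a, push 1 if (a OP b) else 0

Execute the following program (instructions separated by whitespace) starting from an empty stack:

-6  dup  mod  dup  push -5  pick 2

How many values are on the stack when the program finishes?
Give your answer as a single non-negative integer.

Answer: 4

Derivation:
After 'push -6': stack = [-6] (depth 1)
After 'dup': stack = [-6, -6] (depth 2)
After 'mod': stack = [0] (depth 1)
After 'dup': stack = [0, 0] (depth 2)
After 'push -5': stack = [0, 0, -5] (depth 3)
After 'pick 2': stack = [0, 0, -5, 0] (depth 4)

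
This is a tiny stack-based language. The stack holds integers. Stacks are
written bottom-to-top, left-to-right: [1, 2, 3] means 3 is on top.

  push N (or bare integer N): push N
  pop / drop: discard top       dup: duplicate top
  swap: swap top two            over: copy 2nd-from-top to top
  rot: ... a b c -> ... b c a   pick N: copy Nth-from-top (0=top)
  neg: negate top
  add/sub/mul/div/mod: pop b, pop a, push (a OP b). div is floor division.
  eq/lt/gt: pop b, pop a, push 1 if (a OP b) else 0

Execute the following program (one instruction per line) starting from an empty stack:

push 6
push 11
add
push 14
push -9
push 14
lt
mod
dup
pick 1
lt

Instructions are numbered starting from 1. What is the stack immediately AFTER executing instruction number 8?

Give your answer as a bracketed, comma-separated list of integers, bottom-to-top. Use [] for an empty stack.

Step 1 ('push 6'): [6]
Step 2 ('push 11'): [6, 11]
Step 3 ('add'): [17]
Step 4 ('push 14'): [17, 14]
Step 5 ('push -9'): [17, 14, -9]
Step 6 ('push 14'): [17, 14, -9, 14]
Step 7 ('lt'): [17, 14, 1]
Step 8 ('mod'): [17, 0]

Answer: [17, 0]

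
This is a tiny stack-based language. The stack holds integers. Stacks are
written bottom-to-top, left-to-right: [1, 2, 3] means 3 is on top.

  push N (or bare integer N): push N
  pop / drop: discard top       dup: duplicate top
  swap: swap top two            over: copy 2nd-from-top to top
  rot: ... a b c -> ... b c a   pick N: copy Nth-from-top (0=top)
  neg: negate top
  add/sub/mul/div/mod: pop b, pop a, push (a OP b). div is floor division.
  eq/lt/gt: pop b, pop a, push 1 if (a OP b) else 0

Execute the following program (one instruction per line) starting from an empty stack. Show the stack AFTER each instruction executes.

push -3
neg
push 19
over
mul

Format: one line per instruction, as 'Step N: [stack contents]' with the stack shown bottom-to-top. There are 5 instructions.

Step 1: [-3]
Step 2: [3]
Step 3: [3, 19]
Step 4: [3, 19, 3]
Step 5: [3, 57]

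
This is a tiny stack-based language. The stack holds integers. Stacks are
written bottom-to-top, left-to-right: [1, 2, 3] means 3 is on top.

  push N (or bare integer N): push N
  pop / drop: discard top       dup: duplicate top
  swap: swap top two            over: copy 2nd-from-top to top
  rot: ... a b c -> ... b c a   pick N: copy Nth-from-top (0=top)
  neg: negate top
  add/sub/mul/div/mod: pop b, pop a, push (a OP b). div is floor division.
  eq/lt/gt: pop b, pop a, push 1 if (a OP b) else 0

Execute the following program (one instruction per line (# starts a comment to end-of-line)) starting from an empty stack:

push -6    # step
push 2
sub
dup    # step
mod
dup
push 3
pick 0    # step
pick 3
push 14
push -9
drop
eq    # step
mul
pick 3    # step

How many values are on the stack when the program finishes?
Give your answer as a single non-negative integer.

After 'push -6': stack = [-6] (depth 1)
After 'push 2': stack = [-6, 2] (depth 2)
After 'sub': stack = [-8] (depth 1)
After 'dup': stack = [-8, -8] (depth 2)
After 'mod': stack = [0] (depth 1)
After 'dup': stack = [0, 0] (depth 2)
After 'push 3': stack = [0, 0, 3] (depth 3)
After 'pick 0': stack = [0, 0, 3, 3] (depth 4)
After 'pick 3': stack = [0, 0, 3, 3, 0] (depth 5)
After 'push 14': stack = [0, 0, 3, 3, 0, 14] (depth 6)
After 'push -9': stack = [0, 0, 3, 3, 0, 14, -9] (depth 7)
After 'drop': stack = [0, 0, 3, 3, 0, 14] (depth 6)
After 'eq': stack = [0, 0, 3, 3, 0] (depth 5)
After 'mul': stack = [0, 0, 3, 0] (depth 4)
After 'pick 3': stack = [0, 0, 3, 0, 0] (depth 5)

Answer: 5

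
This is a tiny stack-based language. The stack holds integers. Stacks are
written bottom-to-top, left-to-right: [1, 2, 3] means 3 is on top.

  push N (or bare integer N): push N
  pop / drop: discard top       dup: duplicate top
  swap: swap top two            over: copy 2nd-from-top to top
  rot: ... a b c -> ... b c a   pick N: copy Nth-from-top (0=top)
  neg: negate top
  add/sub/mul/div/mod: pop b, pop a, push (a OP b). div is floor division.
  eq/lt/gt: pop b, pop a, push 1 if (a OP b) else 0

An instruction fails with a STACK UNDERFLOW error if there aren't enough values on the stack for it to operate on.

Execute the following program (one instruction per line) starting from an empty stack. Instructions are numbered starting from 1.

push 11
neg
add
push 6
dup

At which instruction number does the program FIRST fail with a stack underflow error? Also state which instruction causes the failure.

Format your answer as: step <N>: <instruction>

Step 1 ('push 11'): stack = [11], depth = 1
Step 2 ('neg'): stack = [-11], depth = 1
Step 3 ('add'): needs 2 value(s) but depth is 1 — STACK UNDERFLOW

Answer: step 3: add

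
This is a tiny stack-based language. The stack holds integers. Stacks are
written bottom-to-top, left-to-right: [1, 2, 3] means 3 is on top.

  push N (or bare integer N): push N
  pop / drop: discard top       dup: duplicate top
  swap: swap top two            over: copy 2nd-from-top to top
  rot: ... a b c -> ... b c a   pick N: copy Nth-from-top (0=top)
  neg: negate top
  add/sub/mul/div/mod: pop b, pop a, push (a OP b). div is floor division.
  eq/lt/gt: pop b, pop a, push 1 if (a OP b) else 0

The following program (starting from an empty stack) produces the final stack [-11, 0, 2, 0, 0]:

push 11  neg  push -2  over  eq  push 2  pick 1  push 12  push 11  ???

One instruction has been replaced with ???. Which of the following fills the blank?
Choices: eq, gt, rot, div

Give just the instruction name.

Stack before ???: [-11, 0, 2, 0, 12, 11]
Stack after ???:  [-11, 0, 2, 0, 0]
Checking each choice:
  eq: MATCH
  gt: produces [-11, 0, 2, 0, 1]
  rot: produces [-11, 0, 2, 12, 11, 0]
  div: produces [-11, 0, 2, 0, 1]


Answer: eq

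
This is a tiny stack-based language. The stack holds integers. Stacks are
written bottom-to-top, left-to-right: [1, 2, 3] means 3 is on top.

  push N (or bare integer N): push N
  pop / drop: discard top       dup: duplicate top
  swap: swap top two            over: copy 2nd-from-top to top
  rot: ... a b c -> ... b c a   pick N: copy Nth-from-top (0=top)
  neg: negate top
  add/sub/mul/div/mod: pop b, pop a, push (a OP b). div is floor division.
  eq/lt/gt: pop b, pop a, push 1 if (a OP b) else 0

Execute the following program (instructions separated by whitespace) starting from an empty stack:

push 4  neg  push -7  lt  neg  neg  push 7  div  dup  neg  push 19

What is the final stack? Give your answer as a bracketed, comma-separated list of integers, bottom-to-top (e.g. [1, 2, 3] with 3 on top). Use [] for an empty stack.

Answer: [0, 0, 19]

Derivation:
After 'push 4': [4]
After 'neg': [-4]
After 'push -7': [-4, -7]
After 'lt': [0]
After 'neg': [0]
After 'neg': [0]
After 'push 7': [0, 7]
After 'div': [0]
After 'dup': [0, 0]
After 'neg': [0, 0]
After 'push 19': [0, 0, 19]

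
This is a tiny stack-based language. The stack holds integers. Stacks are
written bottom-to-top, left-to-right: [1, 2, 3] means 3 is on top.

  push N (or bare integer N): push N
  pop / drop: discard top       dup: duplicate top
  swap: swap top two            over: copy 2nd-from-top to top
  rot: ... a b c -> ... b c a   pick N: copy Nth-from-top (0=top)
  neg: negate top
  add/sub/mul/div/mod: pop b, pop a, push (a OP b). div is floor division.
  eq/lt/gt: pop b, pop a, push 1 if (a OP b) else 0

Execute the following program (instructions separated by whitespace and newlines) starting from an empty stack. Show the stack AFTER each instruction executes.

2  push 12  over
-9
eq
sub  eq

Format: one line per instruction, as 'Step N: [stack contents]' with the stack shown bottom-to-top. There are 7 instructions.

Step 1: [2]
Step 2: [2, 12]
Step 3: [2, 12, 2]
Step 4: [2, 12, 2, -9]
Step 5: [2, 12, 0]
Step 6: [2, 12]
Step 7: [0]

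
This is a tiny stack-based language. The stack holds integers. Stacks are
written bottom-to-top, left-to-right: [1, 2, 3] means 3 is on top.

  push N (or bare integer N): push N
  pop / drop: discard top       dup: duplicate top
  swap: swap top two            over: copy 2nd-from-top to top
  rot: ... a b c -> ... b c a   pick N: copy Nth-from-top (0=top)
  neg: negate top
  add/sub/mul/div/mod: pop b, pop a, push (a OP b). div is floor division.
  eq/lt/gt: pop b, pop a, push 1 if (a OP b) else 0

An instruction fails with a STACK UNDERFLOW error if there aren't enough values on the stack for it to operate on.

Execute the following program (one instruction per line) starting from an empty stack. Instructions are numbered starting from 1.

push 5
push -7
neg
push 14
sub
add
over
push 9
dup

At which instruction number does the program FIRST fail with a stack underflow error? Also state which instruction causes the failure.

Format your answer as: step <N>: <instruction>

Answer: step 7: over

Derivation:
Step 1 ('push 5'): stack = [5], depth = 1
Step 2 ('push -7'): stack = [5, -7], depth = 2
Step 3 ('neg'): stack = [5, 7], depth = 2
Step 4 ('push 14'): stack = [5, 7, 14], depth = 3
Step 5 ('sub'): stack = [5, -7], depth = 2
Step 6 ('add'): stack = [-2], depth = 1
Step 7 ('over'): needs 2 value(s) but depth is 1 — STACK UNDERFLOW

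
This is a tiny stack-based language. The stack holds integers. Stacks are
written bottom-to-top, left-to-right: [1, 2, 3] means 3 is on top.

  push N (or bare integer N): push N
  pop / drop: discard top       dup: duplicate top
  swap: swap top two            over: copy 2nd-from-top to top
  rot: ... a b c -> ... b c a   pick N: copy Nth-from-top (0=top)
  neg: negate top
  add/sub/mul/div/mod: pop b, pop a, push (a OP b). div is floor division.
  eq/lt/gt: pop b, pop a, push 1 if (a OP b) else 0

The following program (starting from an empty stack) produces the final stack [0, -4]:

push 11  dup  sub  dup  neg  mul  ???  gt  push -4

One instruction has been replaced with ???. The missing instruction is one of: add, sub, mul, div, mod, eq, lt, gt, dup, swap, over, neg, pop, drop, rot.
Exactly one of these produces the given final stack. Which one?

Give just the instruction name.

Answer: dup

Derivation:
Stack before ???: [0]
Stack after ???:  [0, 0]
The instruction that transforms [0] -> [0, 0] is: dup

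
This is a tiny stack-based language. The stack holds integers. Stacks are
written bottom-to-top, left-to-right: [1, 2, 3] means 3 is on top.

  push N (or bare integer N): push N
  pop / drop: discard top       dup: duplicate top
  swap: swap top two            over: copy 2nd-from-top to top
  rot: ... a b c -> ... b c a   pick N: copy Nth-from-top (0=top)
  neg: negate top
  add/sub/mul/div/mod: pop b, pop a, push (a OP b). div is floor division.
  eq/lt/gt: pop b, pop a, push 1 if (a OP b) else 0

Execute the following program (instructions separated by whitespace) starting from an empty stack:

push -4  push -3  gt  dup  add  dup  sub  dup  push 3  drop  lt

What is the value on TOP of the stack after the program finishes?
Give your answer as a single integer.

After 'push -4': [-4]
After 'push -3': [-4, -3]
After 'gt': [0]
After 'dup': [0, 0]
After 'add': [0]
After 'dup': [0, 0]
After 'sub': [0]
After 'dup': [0, 0]
After 'push 3': [0, 0, 3]
After 'drop': [0, 0]
After 'lt': [0]

Answer: 0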